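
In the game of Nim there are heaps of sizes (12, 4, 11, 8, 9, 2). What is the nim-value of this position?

0

Nim-sum: 12 ⊕ 4 ⊕ 11 ⊕ 8 ⊕ 9 ⊕ 2 = 0.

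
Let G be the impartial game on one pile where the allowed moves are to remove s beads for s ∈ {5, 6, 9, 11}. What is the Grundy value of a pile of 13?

2

Compute g(0), g(1), … for moves {5, 6, 9, 11}:
g(0) = mex{} = 0
g(1) = mex{} = 0
g(2) = mex{} = 0
g(3) = mex{} = 0
g(4) = mex{} = 0
g(5) = mex{0} = 1
g(6) = mex{0} = 1
g(7) = mex{0} = 1
g(8) = mex{0} = 1
g(9) = mex{0} = 1
g(10) = mex{0,1} = 2
g(11) = mex{0,1} = 2
g(12) = mex{0,1} = 2
g(13) = mex{0,1} = 2
So g(13) = 2.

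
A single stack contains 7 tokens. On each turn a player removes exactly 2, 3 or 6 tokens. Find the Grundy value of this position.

Grundy values for subtraction set {2, 3, 6}:
k:     0  1  2  3  4  5  6  7
g(k):  0  0  1  1  2  0  3  1
So g(7) = 1.

1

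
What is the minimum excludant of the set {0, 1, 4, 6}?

2

The values 0, 1 are all present; 2 is the first non-negative integer missing from the set.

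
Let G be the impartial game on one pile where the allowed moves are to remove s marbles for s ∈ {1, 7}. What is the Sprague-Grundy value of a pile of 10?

Build the Grundy sequence with g(k) = mex{g(k−s) : s ∈ {1, 7}, s ≤ k}:
g(0) = mex{} = 0
g(1) = mex{0} = 1
g(2) = mex{1} = 0
g(3) = mex{0} = 1
g(4) = mex{1} = 0
g(5) = mex{0} = 1
g(6) = mex{1} = 0
g(7) = mex{0} = 1
g(8) = mex{1} = 0
g(9) = mex{0} = 1
g(10) = mex{1} = 0
So g(10) = 0.

0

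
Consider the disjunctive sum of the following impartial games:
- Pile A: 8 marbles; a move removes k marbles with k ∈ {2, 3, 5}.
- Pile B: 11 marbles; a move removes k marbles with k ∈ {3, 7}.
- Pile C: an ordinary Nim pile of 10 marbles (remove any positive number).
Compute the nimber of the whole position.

10

Build the Grundy sequence for pile A with g(k) = mex{g(k−s) : s ∈ {2, 3, 5}, s ≤ k}:
g(0) = mex{} = 0
g(1) = mex{} = 0
g(2) = mex{0} = 1
g(3) = mex{0} = 1
g(4) = mex{0,1} = 2
g(5) = mex{0,1} = 2
g(6) = mex{0,1,2} = 3
g(7) = mex{1,2} = 0
g(8) = mex{1,2,3} = 0
So g(8) = 0.
Grundy values for pile B (subtraction set {3, 7}):
g(0) = mex{} = 0
g(1) = mex{} = 0
g(2) = mex{} = 0
g(3) = mex{0} = 1
g(4) = mex{0} = 1
g(5) = mex{0} = 1
g(6) = mex{1} = 0
g(7) = mex{0,1} = 2
g(8) = mex{0,1} = 2
g(9) = mex{0} = 1
g(10) = mex{1,2} = 0
g(11) = mex{1,2} = 0
So g(11) = 0.
Pile C is a plain Nim pile of size 10, so its Grundy value is 10.
By the Sprague-Grundy theorem, the Grundy value of a sum of independent games is the XOR of the component values.
Combined value = 0 ⊕ 0 ⊕ 10 = 10.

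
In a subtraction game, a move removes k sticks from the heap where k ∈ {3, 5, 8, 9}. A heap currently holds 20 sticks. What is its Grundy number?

Build the Grundy sequence with g(k) = mex{g(k−s) : s ∈ {3, 5, 8, 9}, s ≤ k}:
k:     0  1  2  3  4  5  6  7  8  9 10 11 12 13 14 15 16 17 18 19 20
g(k):  0  0  0  1  1  1  2  2  2  3  3  3  0  0  0  1  1  1  2  2  2
So g(20) = 2.

2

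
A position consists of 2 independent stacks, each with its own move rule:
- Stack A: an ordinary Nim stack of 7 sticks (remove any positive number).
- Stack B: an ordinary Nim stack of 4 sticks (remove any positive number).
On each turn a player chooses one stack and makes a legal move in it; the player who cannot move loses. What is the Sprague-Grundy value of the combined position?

Stack A is a plain Nim stack of size 7, so its Grundy value is 7.
Stack B is a plain Nim stack of size 4, so its Grundy value is 4.
By the Sprague-Grundy theorem, the Grundy value of a sum of independent games is the XOR of the component values.
Combined value = 7 XOR 4 = 3.

3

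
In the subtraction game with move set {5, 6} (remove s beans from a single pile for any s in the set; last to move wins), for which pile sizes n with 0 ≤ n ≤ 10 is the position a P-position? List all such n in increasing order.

0, 1, 2, 3, 4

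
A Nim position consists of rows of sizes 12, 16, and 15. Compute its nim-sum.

19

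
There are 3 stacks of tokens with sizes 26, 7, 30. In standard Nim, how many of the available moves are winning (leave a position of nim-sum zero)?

3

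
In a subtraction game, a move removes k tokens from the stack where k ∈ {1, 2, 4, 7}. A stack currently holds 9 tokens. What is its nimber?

0

Build the Grundy sequence with g(k) = mex{g(k−s) : s ∈ {1, 2, 4, 7}, s ≤ k}:
g(0) = mex{} = 0
g(1) = mex{0} = 1
g(2) = mex{0,1} = 2
g(3) = mex{1,2} = 0
g(4) = mex{0,2} = 1
g(5) = mex{0,1} = 2
g(6) = mex{1,2} = 0
g(7) = mex{0,2} = 1
g(8) = mex{0,1} = 2
g(9) = mex{1,2} = 0
So g(9) = 0.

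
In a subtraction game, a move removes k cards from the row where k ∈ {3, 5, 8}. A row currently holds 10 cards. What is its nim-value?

Compute g(0), g(1), … for moves {3, 5, 8}:
g(0) = mex{} = 0
g(1) = mex{} = 0
g(2) = mex{} = 0
g(3) = mex{0} = 1
g(4) = mex{0} = 1
g(5) = mex{0} = 1
g(6) = mex{0,1} = 2
g(7) = mex{0,1} = 2
g(8) = mex{0,1} = 2
g(9) = mex{0,1,2} = 3
g(10) = mex{0,1,2} = 3
So g(10) = 3.

3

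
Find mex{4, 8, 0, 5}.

0 is in the set but 1 is not, so the mex is 1.

1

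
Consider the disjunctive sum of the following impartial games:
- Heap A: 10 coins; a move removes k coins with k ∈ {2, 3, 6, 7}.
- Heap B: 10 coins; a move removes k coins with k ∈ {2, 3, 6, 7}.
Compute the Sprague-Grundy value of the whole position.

0

For heap A, compute g(0), g(1), … with moves {2, 3, 6, 7}:
k:     0  1  2  3  4  5  6  7  8  9 10
g(k):  0  0  1  1  2  0  3  1  2  0  0
So g(10) = 0.
Grundy values for heap B (subtraction set {2, 3, 6, 7}):
k:     0  1  2  3  4  5  6  7  8  9 10
g(k):  0  0  1  1  2  0  3  1  2  0  0
So g(10) = 0.
The value of a disjunctive sum is the nim-sum of the parts.
Combined value = 0 ⊕ 0 = 0.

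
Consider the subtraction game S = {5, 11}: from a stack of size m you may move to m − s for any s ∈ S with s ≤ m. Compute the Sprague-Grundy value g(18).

0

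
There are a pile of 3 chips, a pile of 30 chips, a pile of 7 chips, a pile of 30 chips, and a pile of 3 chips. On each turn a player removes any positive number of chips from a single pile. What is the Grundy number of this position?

7

Bitwise XOR of the heap sizes:
  00011  (3)
  11110  (30)
  00111  (7)
  11110  (30)
  00011  (3)
  -----
  00111  (7)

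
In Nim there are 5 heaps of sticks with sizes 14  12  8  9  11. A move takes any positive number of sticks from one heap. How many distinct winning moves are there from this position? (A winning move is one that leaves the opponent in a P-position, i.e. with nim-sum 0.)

Nim-sum: 14 ⊕ 12 ⊕ 8 ⊕ 9 ⊕ 11 = 8.
The overall nim-sum is X = 8. A heap of size p has a winning move iff p XOR X < p (reduce it to p XOR X).
  14: 14 XOR 8 = 6 < 14 — winning move (to 6).
  12: 12 XOR 8 = 4 < 12 — winning move (to 4).
  8: 8 XOR 8 = 0 < 8 — winning move (to 0).
  9: 9 XOR 8 = 1 < 9 — winning move (to 1).
  11: 11 XOR 8 = 3 < 11 — winning move (to 3).
That gives 5 winning moves.

5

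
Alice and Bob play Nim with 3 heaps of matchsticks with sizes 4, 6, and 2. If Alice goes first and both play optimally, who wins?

Bob wins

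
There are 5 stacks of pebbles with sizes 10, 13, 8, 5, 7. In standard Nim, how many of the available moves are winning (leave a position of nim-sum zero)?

3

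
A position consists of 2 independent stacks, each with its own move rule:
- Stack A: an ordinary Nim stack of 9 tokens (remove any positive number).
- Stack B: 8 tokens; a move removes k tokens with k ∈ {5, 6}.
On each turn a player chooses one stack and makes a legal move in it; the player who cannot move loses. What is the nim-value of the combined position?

Stack A is a plain Nim stack of size 9, so its Grundy value is 9.
Grundy values for stack B (subtraction set {5, 6}):
k:     0  1  2  3  4  5  6  7  8
g(k):  0  0  0  0  0  1  1  1  1
So g(8) = 1.
By the Sprague-Grundy theorem, the Grundy value of a sum of independent games is the XOR of the component values.
Combined value = 9 ⊕ 1 = 8.

8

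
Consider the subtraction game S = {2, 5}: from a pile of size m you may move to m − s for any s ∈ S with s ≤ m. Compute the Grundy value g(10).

Compute g(0), g(1), … for moves {2, 5}:
g(0) = mex{} = 0
g(1) = mex{} = 0
g(2) = mex{0} = 1
g(3) = mex{0} = 1
g(4) = mex{1} = 0
g(5) = mex{0,1} = 2
g(6) = mex{0} = 1
g(7) = mex{1,2} = 0
g(8) = mex{1} = 0
g(9) = mex{0} = 1
g(10) = mex{0,2} = 1
So g(10) = 1.

1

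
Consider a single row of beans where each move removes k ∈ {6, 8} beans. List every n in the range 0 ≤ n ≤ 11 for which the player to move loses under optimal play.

0, 1, 2, 3, 4, 5

Compute g(0), g(1), … for moves {6, 8}:
g(0) = mex{} = 0
g(1) = mex{} = 0
g(2) = mex{} = 0
g(3) = mex{} = 0
g(4) = mex{} = 0
g(5) = mex{} = 0
g(6) = mex{0} = 1
g(7) = mex{0} = 1
g(8) = mex{0} = 1
g(9) = mex{0} = 1
g(10) = mex{0} = 1
g(11) = mex{0} = 1
The P-positions (g = 0) in 0..11 are 0, 1, 2, 3, 4, 5.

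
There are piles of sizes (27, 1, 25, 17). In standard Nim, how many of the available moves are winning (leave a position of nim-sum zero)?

3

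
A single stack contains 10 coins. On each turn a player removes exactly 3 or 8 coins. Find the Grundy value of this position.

Build the Grundy sequence with g(k) = mex{g(k−s) : s ∈ {3, 8}, s ≤ k}:
k:     0  1  2  3  4  5  6  7  8  9 10
g(k):  0  0  0  1  1  1  0  0  2  1  1
So g(10) = 1.

1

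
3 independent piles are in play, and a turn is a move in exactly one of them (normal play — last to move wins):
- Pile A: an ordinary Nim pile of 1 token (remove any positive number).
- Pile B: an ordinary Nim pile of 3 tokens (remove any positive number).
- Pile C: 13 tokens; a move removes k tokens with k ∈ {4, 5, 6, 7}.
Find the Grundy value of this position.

Pile A is a plain Nim pile of size 1, so its Grundy value is 1.
Pile B is a plain Nim pile of size 3, so its Grundy value is 3.
Build the Grundy sequence for pile C with g(k) = mex{g(k−s) : s ∈ {4, 5, 6, 7}, s ≤ k}:
k:     0  1  2  3  4  5  6  7  8  9 10 11 12 13
g(k):  0  0  0  0  1  1  1  1  2  2  2  0  0  0
So g(13) = 0.
The value of a disjunctive sum is the nim-sum of the parts.
Combined value = 1 ⊕ 3 ⊕ 0 = 2.

2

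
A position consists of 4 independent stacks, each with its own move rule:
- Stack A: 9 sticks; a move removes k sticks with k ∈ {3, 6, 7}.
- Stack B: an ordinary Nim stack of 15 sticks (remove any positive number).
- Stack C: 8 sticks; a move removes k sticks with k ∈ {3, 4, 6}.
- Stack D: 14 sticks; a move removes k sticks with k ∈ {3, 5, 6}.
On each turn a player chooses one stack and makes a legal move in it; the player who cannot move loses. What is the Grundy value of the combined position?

15

Grundy values for stack A (subtraction set {3, 6, 7}):
k:     0  1  2  3  4  5  6  7  8  9
g(k):  0  0  0  1  1  1  2  2  2  3
So g(9) = 3.
Stack B is a plain Nim stack of size 15, so its Grundy value is 15.
Build the Grundy sequence for stack C with g(k) = mex{g(k−s) : s ∈ {3, 4, 6}, s ≤ k}:
k:     0  1  2  3  4  5  6  7  8
g(k):  0  0  0  1  1  1  2  2  2
So g(8) = 2.
For stack D, compute g(0), g(1), … with moves {3, 5, 6}:
k:     0  1  2  3  4  5  6  7  8  9 10 11 12 13 14
g(k):  0  0  0  1  1  1  2  2  2  0  0  0  1  1  1
So g(14) = 1.
The value of a disjunctive sum is the nim-sum of the parts.
Combined value = 3 XOR 15 XOR 2 XOR 1 = 15.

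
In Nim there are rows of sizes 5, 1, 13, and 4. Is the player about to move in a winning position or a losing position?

In binary:
  0101  (5)
  0001  (1)
  1101  (13)
  0100  (4)
  ----
  1101  (13)
The nim-sum is 13 ≠ 0, so this is an N-position: the player to move can win.

Winning position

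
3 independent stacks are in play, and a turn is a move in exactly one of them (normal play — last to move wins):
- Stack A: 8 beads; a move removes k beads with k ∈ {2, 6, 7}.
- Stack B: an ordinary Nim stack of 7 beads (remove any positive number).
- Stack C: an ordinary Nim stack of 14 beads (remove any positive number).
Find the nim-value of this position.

Grundy values for stack A (subtraction set {2, 6, 7}):
g(0) = mex{} = 0
g(1) = mex{} = 0
g(2) = mex{0} = 1
g(3) = mex{0} = 1
g(4) = mex{1} = 0
g(5) = mex{1} = 0
g(6) = mex{0} = 1
g(7) = mex{0} = 1
g(8) = mex{0,1} = 2
So g(8) = 2.
Stack B is a plain Nim stack of size 7, so its Grundy value is 7.
Stack C is a plain Nim stack of size 14, so its Grundy value is 14.
By the Sprague-Grundy theorem, the Grundy value of a sum of independent games is the XOR of the component values.
Combined value = 2 XOR 7 XOR 14 = 11.

11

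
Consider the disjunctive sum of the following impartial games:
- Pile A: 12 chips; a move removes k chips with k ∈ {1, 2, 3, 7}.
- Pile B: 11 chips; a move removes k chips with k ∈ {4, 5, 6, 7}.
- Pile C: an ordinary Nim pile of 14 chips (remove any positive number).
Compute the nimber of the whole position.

Grundy values for pile A (subtraction set {1, 2, 3, 7}):
k:     0  1  2  3  4  5  6  7  8  9 10 11 12
g(k):  0  1  2  3  0  1  2  3  0  1  2  3  0
So g(12) = 0.
Grundy values for pile B (subtraction set {4, 5, 6, 7}):
g(0) = mex{} = 0
g(1) = mex{} = 0
g(2) = mex{} = 0
g(3) = mex{} = 0
g(4) = mex{0} = 1
g(5) = mex{0} = 1
g(6) = mex{0} = 1
g(7) = mex{0} = 1
g(8) = mex{0,1} = 2
g(9) = mex{0,1} = 2
g(10) = mex{0,1} = 2
g(11) = mex{1} = 0
So g(11) = 0.
Pile C is a plain Nim pile of size 14, so its Grundy value is 14.
By the Sprague-Grundy theorem, the Grundy value of a sum of independent games is the XOR of the component values.
Combined value = 0 ⊕ 0 ⊕ 14 = 14.

14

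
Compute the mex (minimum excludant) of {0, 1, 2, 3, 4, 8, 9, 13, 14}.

The values 0, 1, 2, 3, 4 are all present; 5 is the first non-negative integer missing from the set.

5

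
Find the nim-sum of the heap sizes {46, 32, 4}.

10

Compute the nim-sum pairwise:
46 XOR 32 = 14
14 XOR 4 = 10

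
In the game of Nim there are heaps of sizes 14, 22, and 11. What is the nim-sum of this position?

19

Nim-sum: 14 XOR 22 XOR 11 = 19.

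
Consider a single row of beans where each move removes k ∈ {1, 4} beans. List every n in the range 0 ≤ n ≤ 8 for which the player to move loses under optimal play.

0, 2, 5, 7

Grundy values for subtraction set {1, 4}:
g(0) = mex{} = 0
g(1) = mex{0} = 1
g(2) = mex{1} = 0
g(3) = mex{0} = 1
g(4) = mex{0,1} = 2
g(5) = mex{1,2} = 0
g(6) = mex{0} = 1
g(7) = mex{1} = 0
g(8) = mex{0,2} = 1
The P-positions (g = 0) in 0..8 are 0, 2, 5, 7.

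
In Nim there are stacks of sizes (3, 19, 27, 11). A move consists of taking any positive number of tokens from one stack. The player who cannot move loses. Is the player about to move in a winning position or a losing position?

Losing position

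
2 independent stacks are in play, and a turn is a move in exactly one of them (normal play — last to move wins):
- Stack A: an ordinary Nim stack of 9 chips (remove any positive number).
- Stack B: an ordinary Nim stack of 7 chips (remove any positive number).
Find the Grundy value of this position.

14

Stack A is a plain Nim stack of size 9, so its Grundy value is 9.
Stack B is a plain Nim stack of size 7, so its Grundy value is 7.
By the Sprague-Grundy theorem, the Grundy value of a sum of independent games is the XOR of the component values.
Combined value = 9 ⊕ 7 = 14.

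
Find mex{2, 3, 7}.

0 is not in the set, so the mex is 0.

0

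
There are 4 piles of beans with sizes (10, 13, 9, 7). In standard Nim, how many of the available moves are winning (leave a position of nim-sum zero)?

Compute the nim-sum pairwise:
10 ⊕ 13 = 7
7 ⊕ 9 = 14
14 ⊕ 7 = 9
The overall nim-sum is X = 9. A pile of size p has a winning move iff p XOR X < p (reduce it to p XOR X).
  10: 10 XOR 9 = 3 < 10 — winning move (to 3).
  13: 13 XOR 9 = 4 < 13 — winning move (to 4).
  9: 9 XOR 9 = 0 < 9 — winning move (to 0).
  7: 7 XOR 9 = 14 ≥ 7 — no move.
That gives 3 winning moves.

3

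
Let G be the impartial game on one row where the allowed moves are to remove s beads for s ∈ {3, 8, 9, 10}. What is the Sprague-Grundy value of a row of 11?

3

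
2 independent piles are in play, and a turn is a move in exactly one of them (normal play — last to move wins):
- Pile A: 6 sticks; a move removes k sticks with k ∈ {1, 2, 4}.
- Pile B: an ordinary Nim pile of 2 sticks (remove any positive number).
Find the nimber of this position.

Build the Grundy sequence for pile A with g(k) = mex{g(k−s) : s ∈ {1, 2, 4}, s ≤ k}:
k:     0  1  2  3  4  5  6
g(k):  0  1  2  0  1  2  0
So g(6) = 0.
Pile B is a plain Nim pile of size 2, so its Grundy value is 2.
The value of a disjunctive sum is the nim-sum of the parts.
Combined value = 0 XOR 2 = 2.

2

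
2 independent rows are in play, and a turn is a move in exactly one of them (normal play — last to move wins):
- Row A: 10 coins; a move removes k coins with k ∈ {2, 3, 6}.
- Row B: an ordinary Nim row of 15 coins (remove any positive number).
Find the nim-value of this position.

15

For row A, compute g(0), g(1), … with moves {2, 3, 6}:
g(0) = mex{} = 0
g(1) = mex{} = 0
g(2) = mex{0} = 1
g(3) = mex{0} = 1
g(4) = mex{0,1} = 2
g(5) = mex{1} = 0
g(6) = mex{0,1,2} = 3
g(7) = mex{0,2} = 1
g(8) = mex{0,1,3} = 2
g(9) = mex{1,3} = 0
g(10) = mex{1,2} = 0
So g(10) = 0.
Row B is a plain Nim row of size 15, so its Grundy value is 15.
The value of a disjunctive sum is the nim-sum of the parts.
Combined value = 0 ⊕ 15 = 15.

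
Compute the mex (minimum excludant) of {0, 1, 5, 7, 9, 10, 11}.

2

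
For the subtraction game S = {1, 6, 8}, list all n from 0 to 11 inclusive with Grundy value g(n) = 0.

Grundy values for subtraction set {1, 6, 8}:
k:     0  1  2  3  4  5  6  7  8  9 10 11
g(k):  0  1  0  1  0  1  2  0  1  0  1  0
The P-positions (g = 0) in 0..11 are 0, 2, 4, 7, 9, 11.

0, 2, 4, 7, 9, 11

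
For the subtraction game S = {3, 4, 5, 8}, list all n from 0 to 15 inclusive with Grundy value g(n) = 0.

0, 1, 2, 11, 12, 13

Grundy values for subtraction set {3, 4, 5, 8}:
k:     0  1  2  3  4  5  6  7  8  9 10 11 12 13 14 15
g(k):  0  0  0  1  1  1  2  2  2  3  3  0  0  0  1  1
The P-positions (g = 0) in 0..15 are 0, 1, 2, 11, 12, 13.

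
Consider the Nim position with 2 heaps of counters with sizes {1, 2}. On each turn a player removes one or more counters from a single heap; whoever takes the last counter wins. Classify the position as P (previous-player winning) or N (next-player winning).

N-position

Compute the nim-sum pairwise:
1 ⊕ 2 = 3
The nim-sum is 3 ≠ 0, so this is an N-position: the player to move can win.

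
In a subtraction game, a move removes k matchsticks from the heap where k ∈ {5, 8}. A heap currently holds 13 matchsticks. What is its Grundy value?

0

Grundy values for subtraction set {5, 8}:
g(0) = mex{} = 0
g(1) = mex{} = 0
g(2) = mex{} = 0
g(3) = mex{} = 0
g(4) = mex{} = 0
g(5) = mex{0} = 1
g(6) = mex{0} = 1
g(7) = mex{0} = 1
g(8) = mex{0} = 1
g(9) = mex{0} = 1
g(10) = mex{0,1} = 2
g(11) = mex{0,1} = 2
g(12) = mex{0,1} = 2
g(13) = mex{1} = 0
So g(13) = 0.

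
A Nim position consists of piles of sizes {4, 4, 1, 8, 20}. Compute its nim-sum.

Bitwise XOR of the heap sizes:
  00100  (4)
  00100  (4)
  00001  (1)
  01000  (8)
  10100  (20)
  -----
  11101  (29)

29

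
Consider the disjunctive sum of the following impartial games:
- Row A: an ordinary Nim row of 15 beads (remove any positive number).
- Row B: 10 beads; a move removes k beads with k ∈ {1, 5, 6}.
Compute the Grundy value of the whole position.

13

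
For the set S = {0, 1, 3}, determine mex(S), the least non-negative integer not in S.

2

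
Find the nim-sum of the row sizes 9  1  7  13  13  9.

Nim-sum: 9 ^ 1 ^ 7 ^ 13 ^ 13 ^ 9 = 6.

6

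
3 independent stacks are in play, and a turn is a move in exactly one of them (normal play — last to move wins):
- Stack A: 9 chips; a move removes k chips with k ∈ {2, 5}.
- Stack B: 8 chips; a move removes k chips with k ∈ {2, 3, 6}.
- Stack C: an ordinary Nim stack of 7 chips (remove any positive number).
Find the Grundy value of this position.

4

For stack A, compute g(0), g(1), … with moves {2, 5}:
k:     0  1  2  3  4  5  6  7  8  9
g(k):  0  0  1  1  0  2  1  0  0  1
So g(9) = 1.
For stack B, compute g(0), g(1), … with moves {2, 3, 6}:
k:     0  1  2  3  4  5  6  7  8
g(k):  0  0  1  1  2  0  3  1  2
So g(8) = 2.
Stack C is a plain Nim stack of size 7, so its Grundy value is 7.
The value of a disjunctive sum is the nim-sum of the parts.
Combined value = 1 XOR 2 XOR 7 = 4.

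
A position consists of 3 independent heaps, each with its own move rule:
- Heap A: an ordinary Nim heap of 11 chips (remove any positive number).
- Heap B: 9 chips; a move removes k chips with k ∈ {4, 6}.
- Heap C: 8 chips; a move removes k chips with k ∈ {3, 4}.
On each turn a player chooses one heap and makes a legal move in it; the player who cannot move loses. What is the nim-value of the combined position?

Heap A is a plain Nim heap of size 11, so its Grundy value is 11.
For heap B, compute g(0), g(1), … with moves {4, 6}:
k:     0  1  2  3  4  5  6  7  8  9
g(k):  0  0  0  0  1  1  1  1  2  2
So g(9) = 2.
For heap C, compute g(0), g(1), … with moves {3, 4}:
k:     0  1  2  3  4  5  6  7  8
g(k):  0  0  0  1  1  1  2  0  0
So g(8) = 0.
By the Sprague-Grundy theorem, the Grundy value of a sum of independent games is the XOR of the component values.
Combined value = 11 XOR 2 XOR 0 = 9.

9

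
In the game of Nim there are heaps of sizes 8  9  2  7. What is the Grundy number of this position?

4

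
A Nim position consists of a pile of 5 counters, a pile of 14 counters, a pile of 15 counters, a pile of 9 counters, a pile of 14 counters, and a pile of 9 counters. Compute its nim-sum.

Compute the nim-sum pairwise:
5 ^ 14 = 11
11 ^ 15 = 4
4 ^ 9 = 13
13 ^ 14 = 3
3 ^ 9 = 10

10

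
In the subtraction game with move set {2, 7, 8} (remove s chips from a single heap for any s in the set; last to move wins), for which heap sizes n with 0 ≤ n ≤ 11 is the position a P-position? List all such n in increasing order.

Grundy values for subtraction set {2, 7, 8}:
g(0) = mex{} = 0
g(1) = mex{} = 0
g(2) = mex{0} = 1
g(3) = mex{0} = 1
g(4) = mex{1} = 0
g(5) = mex{1} = 0
g(6) = mex{0} = 1
g(7) = mex{0} = 1
g(8) = mex{0,1} = 2
g(9) = mex{0,1} = 2
g(10) = mex{1,2} = 0
g(11) = mex{0,1,2} = 3
The P-positions (g = 0) in 0..11 are 0, 1, 4, 5, 10.

0, 1, 4, 5, 10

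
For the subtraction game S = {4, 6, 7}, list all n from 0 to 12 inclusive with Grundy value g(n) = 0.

0, 1, 2, 3, 11, 12

Compute g(0), g(1), … for moves {4, 6, 7}:
k:     0  1  2  3  4  5  6  7  8  9 10 11 12
g(k):  0  0  0  0  1  1  1  1  2  2  2  0  0
The P-positions (g = 0) in 0..12 are 0, 1, 2, 3, 11, 12.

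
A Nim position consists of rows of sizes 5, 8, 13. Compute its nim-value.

Bitwise XOR of the heap sizes:
  0101  (5)
  1000  (8)
  1101  (13)
  ----
  0000  (0)

0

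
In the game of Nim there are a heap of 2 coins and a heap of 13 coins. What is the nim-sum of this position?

15

Write each in binary and XOR column by column:
  0010  (2)
  1101  (13)
  ----
  1111  (15)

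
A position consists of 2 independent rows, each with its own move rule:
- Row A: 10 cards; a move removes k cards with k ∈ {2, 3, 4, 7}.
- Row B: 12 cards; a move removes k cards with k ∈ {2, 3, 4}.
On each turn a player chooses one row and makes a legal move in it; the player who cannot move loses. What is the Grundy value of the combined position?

Grundy values for row A (subtraction set {2, 3, 4, 7}):
k:     0  1  2  3  4  5  6  7  8  9 10
g(k):  0  0  1  1  2  2  0  3  1  4  2
So g(10) = 2.
For row B, compute g(0), g(1), … with moves {2, 3, 4}:
g(0) = mex{} = 0
g(1) = mex{} = 0
g(2) = mex{0} = 1
g(3) = mex{0} = 1
g(4) = mex{0,1} = 2
g(5) = mex{0,1} = 2
g(6) = mex{1,2} = 0
g(7) = mex{1,2} = 0
g(8) = mex{0,2} = 1
g(9) = mex{0,2} = 1
g(10) = mex{0,1} = 2
g(11) = mex{0,1} = 2
g(12) = mex{1,2} = 0
So g(12) = 0.
By the Sprague-Grundy theorem, the Grundy value of a sum of independent games is the XOR of the component values.
Combined value = 2 XOR 0 = 2.

2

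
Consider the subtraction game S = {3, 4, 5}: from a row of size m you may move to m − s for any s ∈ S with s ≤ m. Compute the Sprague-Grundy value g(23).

Build the Grundy sequence with g(k) = mex{g(k−s) : s ∈ {3, 4, 5}, s ≤ k}:
k:     0  1  2  3  4  5  6  7  8  9 10 11 12 13 14 15 16 17 18 19 20 21 22 23
g(k):  0  0  0  1  1  1  2  2  0  0  0  1  1  1  2  2  0  0  0  1  1  1  2  2
So g(23) = 2.

2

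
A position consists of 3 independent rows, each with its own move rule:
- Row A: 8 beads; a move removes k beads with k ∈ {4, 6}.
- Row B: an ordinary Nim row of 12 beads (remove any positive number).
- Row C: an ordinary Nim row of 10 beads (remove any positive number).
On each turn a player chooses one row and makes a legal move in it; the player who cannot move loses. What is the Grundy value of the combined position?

4

Grundy values for row A (subtraction set {4, 6}):
k:     0  1  2  3  4  5  6  7  8
g(k):  0  0  0  0  1  1  1  1  2
So g(8) = 2.
Row B is a plain Nim row of size 12, so its Grundy value is 12.
Row C is a plain Nim row of size 10, so its Grundy value is 10.
The value of a disjunctive sum is the nim-sum of the parts.
Combined value = 2 ⊕ 12 ⊕ 10 = 4.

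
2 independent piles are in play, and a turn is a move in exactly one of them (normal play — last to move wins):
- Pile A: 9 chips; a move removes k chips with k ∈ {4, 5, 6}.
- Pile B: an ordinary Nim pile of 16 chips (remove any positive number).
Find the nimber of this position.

18

Grundy values for pile A (subtraction set {4, 5, 6}):
g(0) = mex{} = 0
g(1) = mex{} = 0
g(2) = mex{} = 0
g(3) = mex{} = 0
g(4) = mex{0} = 1
g(5) = mex{0} = 1
g(6) = mex{0} = 1
g(7) = mex{0} = 1
g(8) = mex{0,1} = 2
g(9) = mex{0,1} = 2
So g(9) = 2.
Pile B is a plain Nim pile of size 16, so its Grundy value is 16.
By the Sprague-Grundy theorem, the Grundy value of a sum of independent games is the XOR of the component values.
Combined value = 2 ⊕ 16 = 18.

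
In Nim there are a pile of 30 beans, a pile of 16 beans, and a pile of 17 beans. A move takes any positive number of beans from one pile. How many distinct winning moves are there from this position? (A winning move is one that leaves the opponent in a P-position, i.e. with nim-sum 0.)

3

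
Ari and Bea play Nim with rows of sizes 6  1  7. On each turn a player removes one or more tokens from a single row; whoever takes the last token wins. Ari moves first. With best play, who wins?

Write each in binary and XOR column by column:
  110  (6)
  001  (1)
  111  (7)
  ---
  000  (0)
The nim-sum is 0, so this is a P-position: the player to move is in a losing position under optimal play; Ari is about to move from it and so loses — Bea wins.

Bea wins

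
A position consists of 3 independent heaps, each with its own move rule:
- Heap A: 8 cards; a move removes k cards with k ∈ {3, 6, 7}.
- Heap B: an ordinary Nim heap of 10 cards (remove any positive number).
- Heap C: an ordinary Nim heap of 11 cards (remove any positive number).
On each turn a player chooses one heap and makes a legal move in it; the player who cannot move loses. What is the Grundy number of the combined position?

Build the Grundy sequence for heap A with g(k) = mex{g(k−s) : s ∈ {3, 6, 7}, s ≤ k}:
k:     0  1  2  3  4  5  6  7  8
g(k):  0  0  0  1  1  1  2  2  2
So g(8) = 2.
Heap B is a plain Nim heap of size 10, so its Grundy value is 10.
Heap C is a plain Nim heap of size 11, so its Grundy value is 11.
By the Sprague-Grundy theorem, the Grundy value of a sum of independent games is the XOR of the component values.
Combined value = 2 ⊕ 10 ⊕ 11 = 3.

3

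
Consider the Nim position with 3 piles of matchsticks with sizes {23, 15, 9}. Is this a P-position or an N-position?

N-position

Bitwise XOR of the heap sizes:
  10111  (23)
  01111  (15)
  01001  (9)
  -----
  10001  (17)
The nim-sum is 17 ≠ 0, so this is an N-position: the player to move can win.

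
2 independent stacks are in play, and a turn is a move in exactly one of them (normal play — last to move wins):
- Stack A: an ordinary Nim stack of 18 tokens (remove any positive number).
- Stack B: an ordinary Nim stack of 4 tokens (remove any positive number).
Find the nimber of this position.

22

Stack A is a plain Nim stack of size 18, so its Grundy value is 18.
Stack B is a plain Nim stack of size 4, so its Grundy value is 4.
By the Sprague-Grundy theorem, the Grundy value of a sum of independent games is the XOR of the component values.
Combined value = 18 ⊕ 4 = 22.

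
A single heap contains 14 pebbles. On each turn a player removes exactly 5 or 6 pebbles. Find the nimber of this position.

0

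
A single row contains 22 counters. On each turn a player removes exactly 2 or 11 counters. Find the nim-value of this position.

Compute g(0), g(1), … for moves {2, 11}:
k:     0  1  2  3  4  5  6  7  8  9 10 11 12 13 14 15 16 17 18 19 20 21 22
g(k):  0  0  1  1  0  0  1  1  0  0  1  1  2  0  0  1  1  0  0  1  1  0  0
So g(22) = 0.

0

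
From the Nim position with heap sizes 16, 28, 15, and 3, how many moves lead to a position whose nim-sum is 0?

Compute the nim-sum pairwise:
16 ^ 28 = 12
12 ^ 15 = 3
3 ^ 3 = 0
The nim-sum is already 0, so every move leaves a nonzero nim-sum — there are no winning moves.

0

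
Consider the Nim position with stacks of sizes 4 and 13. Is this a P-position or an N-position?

Nim-sum: 4 ⊕ 13 = 9.
The nim-sum is 9 ≠ 0, so this is an N-position: the player to move can win.

N-position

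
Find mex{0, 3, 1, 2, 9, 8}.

The values 0, 1, 2, 3 are all present; 4 is the first non-negative integer missing from the set.

4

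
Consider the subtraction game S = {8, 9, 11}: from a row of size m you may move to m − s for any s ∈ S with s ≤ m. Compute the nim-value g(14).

1

Compute g(0), g(1), … for moves {8, 9, 11}:
k:     0  1  2  3  4  5  6  7  8  9 10 11 12 13 14
g(k):  0  0  0  0  0  0  0  0  1  1  1  1  1  1  1
So g(14) = 1.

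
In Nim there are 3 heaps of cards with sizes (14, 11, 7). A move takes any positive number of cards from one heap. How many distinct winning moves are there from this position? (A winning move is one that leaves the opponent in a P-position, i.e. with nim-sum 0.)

Compute the nim-sum pairwise:
14 XOR 11 = 5
5 XOR 7 = 2
The overall nim-sum is X = 2. A heap of size p has a winning move iff p XOR X < p (reduce it to p XOR X).
  14: 14 XOR 2 = 12 < 14 — winning move (to 12).
  11: 11 XOR 2 = 9 < 11 — winning move (to 9).
  7: 7 XOR 2 = 5 < 7 — winning move (to 5).
That gives 3 winning moves.

3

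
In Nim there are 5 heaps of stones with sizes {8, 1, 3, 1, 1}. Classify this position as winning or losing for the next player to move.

Winning position

In binary:
  1000  (8)
  0001  (1)
  0011  (3)
  0001  (1)
  0001  (1)
  ----
  1010  (10)
The nim-sum is 10 ≠ 0, so this is an N-position: the player to move can win.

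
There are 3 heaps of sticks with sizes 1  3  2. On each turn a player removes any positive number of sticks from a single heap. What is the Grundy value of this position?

Write each in binary and XOR column by column:
  01  (1)
  11  (3)
  10  (2)
  --
  00  (0)

0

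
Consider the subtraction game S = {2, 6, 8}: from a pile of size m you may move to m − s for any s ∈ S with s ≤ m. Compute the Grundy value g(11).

Grundy values for subtraction set {2, 6, 8}:
g(0) = mex{} = 0
g(1) = mex{} = 0
g(2) = mex{0} = 1
g(3) = mex{0} = 1
g(4) = mex{1} = 0
g(5) = mex{1} = 0
g(6) = mex{0} = 1
g(7) = mex{0} = 1
g(8) = mex{0,1} = 2
g(9) = mex{0,1} = 2
g(10) = mex{0,1,2} = 3
g(11) = mex{0,1,2} = 3
So g(11) = 3.

3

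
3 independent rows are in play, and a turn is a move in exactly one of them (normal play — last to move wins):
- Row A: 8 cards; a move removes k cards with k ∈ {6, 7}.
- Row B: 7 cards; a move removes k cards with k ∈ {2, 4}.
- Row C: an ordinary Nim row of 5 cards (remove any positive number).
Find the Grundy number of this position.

4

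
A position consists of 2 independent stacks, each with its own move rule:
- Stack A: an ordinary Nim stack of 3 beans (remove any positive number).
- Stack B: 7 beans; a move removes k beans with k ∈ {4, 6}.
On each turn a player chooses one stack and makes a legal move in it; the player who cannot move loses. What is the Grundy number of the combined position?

2

Stack A is a plain Nim stack of size 3, so its Grundy value is 3.
Grundy values for stack B (subtraction set {4, 6}):
g(0) = mex{} = 0
g(1) = mex{} = 0
g(2) = mex{} = 0
g(3) = mex{} = 0
g(4) = mex{0} = 1
g(5) = mex{0} = 1
g(6) = mex{0} = 1
g(7) = mex{0} = 1
So g(7) = 1.
By the Sprague-Grundy theorem, the Grundy value of a sum of independent games is the XOR of the component values.
Combined value = 3 ⊕ 1 = 2.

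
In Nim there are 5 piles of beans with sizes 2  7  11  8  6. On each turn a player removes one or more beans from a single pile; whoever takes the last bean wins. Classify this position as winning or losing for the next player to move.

Losing position

Bitwise XOR of the heap sizes:
  0010  (2)
  0111  (7)
  1011  (11)
  1000  (8)
  0110  (6)
  ----
  0000  (0)
The nim-sum is 0, so this is a P-position: the player to move is in a losing position under optimal play.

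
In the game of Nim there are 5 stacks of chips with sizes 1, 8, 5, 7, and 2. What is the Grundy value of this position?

Compute the nim-sum pairwise:
1 ^ 8 = 9
9 ^ 5 = 12
12 ^ 7 = 11
11 ^ 2 = 9

9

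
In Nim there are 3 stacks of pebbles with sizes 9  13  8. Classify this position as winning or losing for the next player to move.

Bitwise XOR of the heap sizes:
  1001  (9)
  1101  (13)
  1000  (8)
  ----
  1100  (12)
The nim-sum is 12 ≠ 0, so this is an N-position: the player to move can win.

Winning position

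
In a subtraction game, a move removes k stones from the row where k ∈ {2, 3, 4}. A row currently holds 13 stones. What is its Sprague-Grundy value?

Compute g(0), g(1), … for moves {2, 3, 4}:
g(0) = mex{} = 0
g(1) = mex{} = 0
g(2) = mex{0} = 1
g(3) = mex{0} = 1
g(4) = mex{0,1} = 2
g(5) = mex{0,1} = 2
g(6) = mex{1,2} = 0
g(7) = mex{1,2} = 0
g(8) = mex{0,2} = 1
g(9) = mex{0,2} = 1
g(10) = mex{0,1} = 2
g(11) = mex{0,1} = 2
g(12) = mex{1,2} = 0
g(13) = mex{1,2} = 0
So g(13) = 0.

0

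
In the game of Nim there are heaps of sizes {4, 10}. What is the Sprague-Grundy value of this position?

In binary:
  0100  (4)
  1010  (10)
  ----
  1110  (14)

14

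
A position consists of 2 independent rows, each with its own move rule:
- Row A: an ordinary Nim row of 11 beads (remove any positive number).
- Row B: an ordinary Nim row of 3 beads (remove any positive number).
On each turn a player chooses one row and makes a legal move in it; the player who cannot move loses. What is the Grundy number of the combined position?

Row A is a plain Nim row of size 11, so its Grundy value is 11.
Row B is a plain Nim row of size 3, so its Grundy value is 3.
By the Sprague-Grundy theorem, the Grundy value of a sum of independent games is the XOR of the component values.
Combined value = 11 ⊕ 3 = 8.

8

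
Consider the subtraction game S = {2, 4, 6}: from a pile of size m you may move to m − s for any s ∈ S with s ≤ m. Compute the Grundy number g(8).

Build the Grundy sequence with g(k) = mex{g(k−s) : s ∈ {2, 4, 6}, s ≤ k}:
k:     0  1  2  3  4  5  6  7  8
g(k):  0  0  1  1  2  2  3  3  0
So g(8) = 0.

0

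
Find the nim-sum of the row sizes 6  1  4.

3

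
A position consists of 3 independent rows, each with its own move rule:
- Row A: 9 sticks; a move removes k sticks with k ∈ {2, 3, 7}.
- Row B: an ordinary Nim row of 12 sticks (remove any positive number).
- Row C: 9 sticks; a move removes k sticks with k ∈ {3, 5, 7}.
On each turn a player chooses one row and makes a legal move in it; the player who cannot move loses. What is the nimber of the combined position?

Grundy values for row A (subtraction set {2, 3, 7}):
k:     0  1  2  3  4  5  6  7  8  9
g(k):  0  0  1  1  2  0  0  1  1  2
So g(9) = 2.
Row B is a plain Nim row of size 12, so its Grundy value is 12.
For row C, compute g(0), g(1), … with moves {3, 5, 7}:
k:     0  1  2  3  4  5  6  7  8  9
g(k):  0  0  0  1  1  1  2  2  2  3
So g(9) = 3.
By the Sprague-Grundy theorem, the Grundy value of a sum of independent games is the XOR of the component values.
Combined value = 2 XOR 12 XOR 3 = 13.

13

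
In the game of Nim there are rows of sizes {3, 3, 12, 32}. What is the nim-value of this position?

44

Nim-sum: 3 ^ 3 ^ 12 ^ 32 = 44.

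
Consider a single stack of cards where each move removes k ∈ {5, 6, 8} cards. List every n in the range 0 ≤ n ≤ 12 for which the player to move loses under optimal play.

Grundy values for subtraction set {5, 6, 8}:
k:     0  1  2  3  4  5  6  7  8  9 10 11 12
g(k):  0  0  0  0  0  1  1  1  1  1  2  2  2
The P-positions (g = 0) in 0..12 are 0, 1, 2, 3, 4.

0, 1, 2, 3, 4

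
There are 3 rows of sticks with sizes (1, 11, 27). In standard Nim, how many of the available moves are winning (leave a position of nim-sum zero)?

1

Compute the nim-sum pairwise:
1 ⊕ 11 = 10
10 ⊕ 27 = 17
The overall nim-sum is X = 17. A row of size p has a winning move iff p XOR X < p (reduce it to p XOR X).
  1: 1 XOR 17 = 16 ≥ 1 — no move.
  11: 11 XOR 17 = 26 ≥ 11 — no move.
  27: 27 XOR 17 = 10 < 27 — winning move (to 10).
That gives 1 winning move.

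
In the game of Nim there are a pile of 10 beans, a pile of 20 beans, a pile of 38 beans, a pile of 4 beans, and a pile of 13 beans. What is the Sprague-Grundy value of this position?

49

Nim-sum: 10 ⊕ 20 ⊕ 38 ⊕ 4 ⊕ 13 = 49.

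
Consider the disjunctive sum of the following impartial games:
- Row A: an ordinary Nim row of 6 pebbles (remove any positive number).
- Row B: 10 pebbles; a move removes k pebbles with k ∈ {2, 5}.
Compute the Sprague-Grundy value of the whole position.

Row A is a plain Nim row of size 6, so its Grundy value is 6.
For row B, compute g(0), g(1), … with moves {2, 5}:
k:     0  1  2  3  4  5  6  7  8  9 10
g(k):  0  0  1  1  0  2  1  0  0  1  1
So g(10) = 1.
By the Sprague-Grundy theorem, the Grundy value of a sum of independent games is the XOR of the component values.
Combined value = 6 ⊕ 1 = 7.

7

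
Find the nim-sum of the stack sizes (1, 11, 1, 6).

13

Compute the nim-sum pairwise:
1 XOR 11 = 10
10 XOR 1 = 11
11 XOR 6 = 13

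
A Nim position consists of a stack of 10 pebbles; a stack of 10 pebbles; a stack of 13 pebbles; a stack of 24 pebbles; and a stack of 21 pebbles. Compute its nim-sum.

In binary:
  01010  (10)
  01010  (10)
  01101  (13)
  11000  (24)
  10101  (21)
  -----
  00000  (0)

0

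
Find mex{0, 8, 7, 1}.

The values 0, 1 are all present; 2 is the first non-negative integer missing from the set.

2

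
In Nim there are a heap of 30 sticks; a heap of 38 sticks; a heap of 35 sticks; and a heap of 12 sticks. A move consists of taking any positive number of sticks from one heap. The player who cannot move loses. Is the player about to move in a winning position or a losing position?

Winning position

Compute the nim-sum pairwise:
30 ⊕ 38 = 56
56 ⊕ 35 = 27
27 ⊕ 12 = 23
The nim-sum is 23 ≠ 0, so this is an N-position: the player to move can win.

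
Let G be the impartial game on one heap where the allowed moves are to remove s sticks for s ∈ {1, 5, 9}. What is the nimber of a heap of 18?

0

Build the Grundy sequence with g(k) = mex{g(k−s) : s ∈ {1, 5, 9}, s ≤ k}:
k:     0  1  2  3  4  5  6  7  8  9 10 11 12 13 14 15 16 17 18
g(k):  0  1  0  1  0  1  0  1  0  1  0  1  0  1  0  1  0  1  0
So g(18) = 0.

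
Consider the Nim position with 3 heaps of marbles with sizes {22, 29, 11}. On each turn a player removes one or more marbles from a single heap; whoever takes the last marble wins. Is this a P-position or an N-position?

P-position

Bitwise XOR of the heap sizes:
  10110  (22)
  11101  (29)
  01011  (11)
  -----
  00000  (0)
The nim-sum is 0, so this is a P-position: the player to move is in a losing position under optimal play.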